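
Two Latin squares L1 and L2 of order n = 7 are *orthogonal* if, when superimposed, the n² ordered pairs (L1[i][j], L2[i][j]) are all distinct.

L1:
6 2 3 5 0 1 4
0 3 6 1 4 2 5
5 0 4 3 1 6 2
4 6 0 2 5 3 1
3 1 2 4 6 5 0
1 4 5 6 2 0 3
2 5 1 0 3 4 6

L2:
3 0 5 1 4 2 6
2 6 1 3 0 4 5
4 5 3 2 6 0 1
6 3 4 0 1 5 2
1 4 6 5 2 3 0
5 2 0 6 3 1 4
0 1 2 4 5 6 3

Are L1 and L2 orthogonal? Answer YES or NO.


Form the n² = 49 superimposed pairs (L1[i][j], L2[i][j]), row by row (rows and columns indexed from 0):
row 0: (6,3) (2,0) (3,5) (5,1) (0,4) (1,2) (4,6)
row 1: (0,2) (3,6) (6,1) (1,3) (4,0) (2,4) (5,5)
row 2: (5,4) (0,5) (4,3) (3,2) (1,6) (6,0) (2,1)
row 3: (4,6) (6,3) (0,4) (2,0) (5,1) (3,5) (1,2)
row 4: (3,1) (1,4) (2,6) (4,5) (6,2) (5,3) (0,0)
row 5: (1,5) (4,2) (5,0) (6,6) (2,3) (0,1) (3,4)
row 6: (2,0) (5,1) (1,2) (0,4) (3,5) (4,6) (6,3)
Orthogonality requires all 49 pairs distinct.
But the pair (4,6) repeats: cell (0,6) has L1 = 4, L2 = 6, and cell (3,0) has L1 = 4, L2 = 6.
A repeated pair means some other pair never occurs (only 35 distinct pairs out of 49), so the squares are not orthogonal.
Conclusion: NO.

NO


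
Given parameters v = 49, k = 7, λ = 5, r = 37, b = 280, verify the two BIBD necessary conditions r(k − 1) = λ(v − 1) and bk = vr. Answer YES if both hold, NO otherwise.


Condition (i): r(k − 1) = 37·6 = 222; λ(v − 1) = 5·48 = 240. Match? NO.
Condition (ii): bk = 280·7 = 1960; vr = 49·37 = 1813. Match? NO.
Both conditions hold? NO.

NO


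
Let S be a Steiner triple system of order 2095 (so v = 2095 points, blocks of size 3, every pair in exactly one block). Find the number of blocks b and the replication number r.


An STS(v) is a 2-(v, 3, 1) BIBD: block size k = 3, λ = 1.
Replication: r(k − 1) = λ(v − 1) ⇒ r·2 = 2095 − 1 = 2094 ⇒ r = 1047.
Block count: bk = vr ⇒ b·3 = 2095·1047 = 2193465 ⇒ b = 731155.

r = 1047, b = 731155.


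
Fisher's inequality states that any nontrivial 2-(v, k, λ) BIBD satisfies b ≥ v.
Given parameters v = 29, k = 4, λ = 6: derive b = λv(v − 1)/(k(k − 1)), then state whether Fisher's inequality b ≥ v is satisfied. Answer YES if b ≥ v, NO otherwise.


b = λv(v − 1)/(k(k − 1)) = 6·29·28/(4·3) = 4872/12 = 406.
Compare with v = 29: b ≥ v, so Fisher's inequality holds.

YES


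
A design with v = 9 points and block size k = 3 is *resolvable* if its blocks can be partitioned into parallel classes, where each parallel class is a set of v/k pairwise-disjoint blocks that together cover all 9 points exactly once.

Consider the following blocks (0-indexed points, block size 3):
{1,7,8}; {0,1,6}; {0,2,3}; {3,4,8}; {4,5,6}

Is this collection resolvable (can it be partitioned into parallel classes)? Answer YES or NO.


v = 9, block size k = 3, number of blocks = 5.
For resolvability, blocks must partition into parallel classes of size v/k = 3.
Total blocks must therefore be a multiple of 3: 5 = 3·1 + 2 ⇒ not divisible ✗.
Resolvable? NO.

NO


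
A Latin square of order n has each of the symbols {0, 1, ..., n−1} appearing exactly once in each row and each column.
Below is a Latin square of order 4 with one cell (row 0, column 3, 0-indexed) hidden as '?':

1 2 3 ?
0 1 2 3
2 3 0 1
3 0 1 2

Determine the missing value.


Row 0 contains symbols [1, 2, 3] — missing [0].
Column 3 contains symbols [1, 2, 3] — missing [0].
The missing symbol must appear in both missing sets; intersection = [0].
Therefore the hidden value is 0.

Missing value = 0.


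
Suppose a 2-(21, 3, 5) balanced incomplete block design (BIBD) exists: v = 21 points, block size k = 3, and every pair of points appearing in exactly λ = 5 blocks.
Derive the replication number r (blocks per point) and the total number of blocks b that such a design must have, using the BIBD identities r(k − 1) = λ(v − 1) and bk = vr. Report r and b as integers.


Any 2-(v, k, λ) BIBD satisfies two necessary conditions:
  (i)  Each point sits in r blocks, and counting incidences through any fixed point gives r(k − 1) = λ(v − 1), so r = λ(v − 1)/(k − 1).
  (ii) Total incidences bk = vr, so b = vr/k.
Step 1: r = λ(v − 1)/(k − 1) = 5·(21 − 1)/(3 − 1) = 5·20/2 = 100/2 = 50.
Step 2: b = vr/k = 21·50/3 = 1050/3 = 350.
Check integrality: r = 50 ∈ Z ✓, b = 350 ∈ Z ✓.
(These identities are necessary conditions: they determine r and b for any design with these parameters, but do not by themselves prove that one exists.)

r = 50, b = 350.


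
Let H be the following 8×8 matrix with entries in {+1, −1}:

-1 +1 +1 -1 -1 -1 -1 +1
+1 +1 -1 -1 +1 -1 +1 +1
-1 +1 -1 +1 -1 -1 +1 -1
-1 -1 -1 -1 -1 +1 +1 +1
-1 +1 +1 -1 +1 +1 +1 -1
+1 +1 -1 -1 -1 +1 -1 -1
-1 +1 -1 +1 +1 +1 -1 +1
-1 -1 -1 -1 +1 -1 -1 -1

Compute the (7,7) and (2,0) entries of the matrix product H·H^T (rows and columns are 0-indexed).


Row 0 of H: [-1, 1, 1, -1, -1, -1, -1, 1].
Row 2 of H: [-1, 1, -1, 1, -1, -1, 1, -1].
Row 7 of H: [-1, -1, -1, -1, 1, -1, -1, -1].
(H·H^T)[7][7] = Σ_j H[7][j]·H[7][j] = (-1)² + (-1)² + (-1)² + (-1)² + (1)² + (-1)² + (-1)² + (-1)² = 1 + 1 + 1 + 1 + 1 + 1 + 1 + 1 = 8.
(H·H^T)[2][0] = Σ_j H[2][j]·H[0][j] = (-1)·(-1) + (1)·(1) + (-1)·(1) + (1)·(-1) + (-1)·(-1) + (-1)·(-1) + (1)·(-1) + (-1)·(1) = 1 + 1 + -1 + -1 + 1 + 1 + -1 + -1 = 0.
So rows 2 and 0 are orthogonal; the diagonal entry equals n = 8.

(7,7) entry = 8; (2,0) entry = 0.


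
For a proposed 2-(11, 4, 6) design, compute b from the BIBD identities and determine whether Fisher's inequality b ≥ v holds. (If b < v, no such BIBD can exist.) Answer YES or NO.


b = λv(v − 1)/(k(k − 1)) = 6·11·10/(4·3) = 660/12 = 55.
Compare with v = 11: b ≥ v, so Fisher's inequality holds.

YES


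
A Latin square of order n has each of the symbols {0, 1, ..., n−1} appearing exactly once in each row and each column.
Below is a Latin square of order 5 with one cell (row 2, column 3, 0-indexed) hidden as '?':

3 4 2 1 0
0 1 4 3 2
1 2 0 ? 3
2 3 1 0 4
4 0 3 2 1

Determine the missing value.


Row 2 contains symbols [0, 1, 2, 3] — missing [4].
Column 3 contains symbols [0, 1, 2, 3] — missing [4].
The missing symbol must appear in both missing sets; intersection = [4].
Therefore the hidden value is 4.

Missing value = 4.


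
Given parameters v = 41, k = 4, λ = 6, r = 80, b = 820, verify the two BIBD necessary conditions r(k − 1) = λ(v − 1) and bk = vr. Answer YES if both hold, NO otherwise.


Condition (i): r(k − 1) = 80·3 = 240; λ(v − 1) = 6·40 = 240. Match? YES.
Condition (ii): bk = 820·4 = 3280; vr = 41·80 = 3280. Match? YES.
Both conditions hold? YES.

YES


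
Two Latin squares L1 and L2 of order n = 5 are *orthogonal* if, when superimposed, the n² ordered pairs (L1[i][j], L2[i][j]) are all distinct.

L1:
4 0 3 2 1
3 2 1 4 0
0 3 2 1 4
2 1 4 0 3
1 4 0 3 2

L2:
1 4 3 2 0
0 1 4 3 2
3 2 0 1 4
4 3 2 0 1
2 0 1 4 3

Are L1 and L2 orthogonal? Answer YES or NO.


Form the n² = 25 superimposed pairs (L1[i][j], L2[i][j]), row by row (rows and columns indexed from 0):
row 0: (4,1) (0,4) (3,3) (2,2) (1,0)
row 1: (3,0) (2,1) (1,4) (4,3) (0,2)
row 2: (0,3) (3,2) (2,0) (1,1) (4,4)
row 3: (2,4) (1,3) (4,2) (0,0) (3,1)
row 4: (1,2) (4,0) (0,1) (3,4) (2,3)
Orthogonality requires all 25 pairs distinct.
Check by first coordinate: for each symbol s of L1, list the L2 entries in the n cells where L1 = s; they must all differ.
  L1 = 0: L2 entries (in reading order) 4, 2, 3, 0, 1 — all 5 distinct ✓
  L1 = 1: L2 entries (in reading order) 0, 4, 1, 3, 2 — all 5 distinct ✓
  L1 = 2: L2 entries (in reading order) 2, 1, 0, 4, 3 — all 5 distinct ✓
  L1 = 3: L2 entries (in reading order) 3, 0, 2, 1, 4 — all 5 distinct ✓
  L1 = 4: L2 entries (in reading order) 1, 3, 4, 2, 0 — all 5 distinct ✓
Every symbol of L1 meets every symbol of L2 exactly once, so all 25 pairs are distinct (25 of 25).
Conclusion: YES.

YES


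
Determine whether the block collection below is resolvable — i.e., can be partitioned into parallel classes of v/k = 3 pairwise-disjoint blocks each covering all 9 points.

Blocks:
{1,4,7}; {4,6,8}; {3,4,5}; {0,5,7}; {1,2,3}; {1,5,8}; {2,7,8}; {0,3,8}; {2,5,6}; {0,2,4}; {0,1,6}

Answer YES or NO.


v = 9, block size k = 3, number of blocks = 11.
For resolvability, blocks must partition into parallel classes of size v/k = 3.
Total blocks must therefore be a multiple of 3: 11 = 3·3 + 2 ⇒ not divisible ✗.
Resolvable? NO.

NO


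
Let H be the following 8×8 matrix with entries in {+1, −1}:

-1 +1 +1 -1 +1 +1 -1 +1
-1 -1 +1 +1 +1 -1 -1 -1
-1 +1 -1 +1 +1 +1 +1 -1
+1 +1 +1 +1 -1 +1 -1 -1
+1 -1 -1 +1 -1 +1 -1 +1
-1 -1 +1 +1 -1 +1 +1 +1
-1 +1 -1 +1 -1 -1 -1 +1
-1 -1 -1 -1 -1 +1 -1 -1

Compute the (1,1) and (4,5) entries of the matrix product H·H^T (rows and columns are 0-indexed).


Row 1 of H: [-1, -1, 1, 1, 1, -1, -1, -1].
Row 4 of H: [1, -1, -1, 1, -1, 1, -1, 1].
Row 5 of H: [-1, -1, 1, 1, -1, 1, 1, 1].
(H·H^T)[1][1] = Σ_j H[1][j]·H[1][j] = (-1)² + (-1)² + (1)² + (1)² + (1)² + (-1)² + (-1)² + (-1)² = 1 + 1 + 1 + 1 + 1 + 1 + 1 + 1 = 8.
(H·H^T)[4][5] = Σ_j H[4][j]·H[5][j] = (1)·(-1) + (-1)·(-1) + (-1)·(1) + (1)·(1) + (-1)·(-1) + (1)·(1) + (-1)·(1) + (1)·(1) = -1 + 1 + -1 + 1 + 1 + 1 + -1 + 1 = 2.
Rows 4 and 5 are not orthogonal (dot product = 2 ≠ 0), so H is not a Hadamard matrix.

(1,1) entry = 8; (4,5) entry = 2.


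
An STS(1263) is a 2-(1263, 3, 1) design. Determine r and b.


An STS(v) is a 2-(v, 3, 1) BIBD: block size k = 3, λ = 1.
Replication: r(k − 1) = λ(v − 1) ⇒ r·2 = 1263 − 1 = 1262 ⇒ r = 631.
Block count: bk = vr ⇒ b·3 = 1263·631 = 796953 ⇒ b = 265651.
(Check via b = v(v − 1)/6 = 1263·1262/6 = 1593906/6 = 265651.)

r = 631, b = 265651.


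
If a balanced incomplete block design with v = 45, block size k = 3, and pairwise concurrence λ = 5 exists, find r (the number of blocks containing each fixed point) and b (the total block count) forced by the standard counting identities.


Any 2-(v, k, λ) BIBD satisfies two necessary conditions:
  (i)  Each point sits in r blocks, and counting incidences through any fixed point gives r(k − 1) = λ(v − 1), so r = λ(v − 1)/(k − 1).
  (ii) Total incidences bk = vr, so b = vr/k.
Step 1: r = λ(v − 1)/(k − 1) = 5·(45 − 1)/(3 − 1) = 5·44/2 = 220/2 = 110.
Step 2: b = vr/k = 45·110/3 = 4950/3 = 1650.
Check integrality: r = 110 ∈ Z ✓, b = 1650 ∈ Z ✓.
(These identities are necessary conditions: they determine r and b for any design with these parameters, but do not by themselves prove that one exists.)

r = 110, b = 1650.


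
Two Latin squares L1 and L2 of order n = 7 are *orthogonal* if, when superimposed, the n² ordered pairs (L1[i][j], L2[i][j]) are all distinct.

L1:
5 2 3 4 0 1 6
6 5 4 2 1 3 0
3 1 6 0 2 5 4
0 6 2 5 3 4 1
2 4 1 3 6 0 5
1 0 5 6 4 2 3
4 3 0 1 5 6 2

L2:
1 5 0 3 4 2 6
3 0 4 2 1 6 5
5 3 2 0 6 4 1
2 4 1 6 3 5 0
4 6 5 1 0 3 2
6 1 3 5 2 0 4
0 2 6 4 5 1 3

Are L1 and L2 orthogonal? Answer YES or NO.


Form the n² = 49 superimposed pairs (L1[i][j], L2[i][j]), row by row (rows and columns indexed from 0):
row 0: (5,1) (2,5) (3,0) (4,3) (0,4) (1,2) (6,6)
row 1: (6,3) (5,0) (4,4) (2,2) (1,1) (3,6) (0,5)
row 2: (3,5) (1,3) (6,2) (0,0) (2,6) (5,4) (4,1)
row 3: (0,2) (6,4) (2,1) (5,6) (3,3) (4,5) (1,0)
row 4: (2,4) (4,6) (1,5) (3,1) (6,0) (0,3) (5,2)
row 5: (1,6) (0,1) (5,3) (6,5) (4,2) (2,0) (3,4)
row 6: (4,0) (3,2) (0,6) (1,4) (5,5) (6,1) (2,3)
Orthogonality requires all 49 pairs distinct.
Check by first coordinate: for each symbol s of L1, list the L2 entries in the n cells where L1 = s; they must all differ.
  L1 = 0: L2 entries (in reading order) 4, 5, 0, 2, 3, 1, 6 — all 7 distinct ✓
  L1 = 1: L2 entries (in reading order) 2, 1, 3, 0, 5, 6, 4 — all 7 distinct ✓
  L1 = 2: L2 entries (in reading order) 5, 2, 6, 1, 4, 0, 3 — all 7 distinct ✓
  L1 = 3: L2 entries (in reading order) 0, 6, 5, 3, 1, 4, 2 — all 7 distinct ✓
  L1 = 4: L2 entries (in reading order) 3, 4, 1, 5, 6, 2, 0 — all 7 distinct ✓
  L1 = 5: L2 entries (in reading order) 1, 0, 4, 6, 2, 3, 5 — all 7 distinct ✓
  L1 = 6: L2 entries (in reading order) 6, 3, 2, 4, 0, 5, 1 — all 7 distinct ✓
Every symbol of L1 meets every symbol of L2 exactly once, so all 49 pairs are distinct (49 of 49).
Conclusion: YES.

YES


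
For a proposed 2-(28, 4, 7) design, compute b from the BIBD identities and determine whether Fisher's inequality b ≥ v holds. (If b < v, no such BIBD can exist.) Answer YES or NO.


b = λv(v − 1)/(k(k − 1)) = 7·28·27/(4·3) = 5292/12 = 441.
Compare with v = 28: b ≥ v, so Fisher's inequality holds.

YES


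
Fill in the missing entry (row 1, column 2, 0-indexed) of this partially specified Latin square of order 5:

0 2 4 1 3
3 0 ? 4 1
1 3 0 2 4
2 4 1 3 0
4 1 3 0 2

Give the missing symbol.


Row 1 contains symbols [0, 1, 3, 4] — missing [2].
Column 2 contains symbols [0, 1, 3, 4] — missing [2].
The missing symbol must appear in both missing sets; intersection = [2].
Therefore the hidden value is 2.

Missing value = 2.


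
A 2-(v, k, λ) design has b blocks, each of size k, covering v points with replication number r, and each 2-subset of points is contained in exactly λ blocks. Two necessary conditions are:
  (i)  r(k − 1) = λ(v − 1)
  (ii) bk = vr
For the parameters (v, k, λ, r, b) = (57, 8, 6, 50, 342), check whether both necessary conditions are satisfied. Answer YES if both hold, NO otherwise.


Condition (i): r(k − 1) = 50·7 = 350; λ(v − 1) = 6·56 = 336. Match? NO.
Condition (ii): bk = 342·8 = 2736; vr = 57·50 = 2850. Match? NO.
Both conditions hold? NO.

NO


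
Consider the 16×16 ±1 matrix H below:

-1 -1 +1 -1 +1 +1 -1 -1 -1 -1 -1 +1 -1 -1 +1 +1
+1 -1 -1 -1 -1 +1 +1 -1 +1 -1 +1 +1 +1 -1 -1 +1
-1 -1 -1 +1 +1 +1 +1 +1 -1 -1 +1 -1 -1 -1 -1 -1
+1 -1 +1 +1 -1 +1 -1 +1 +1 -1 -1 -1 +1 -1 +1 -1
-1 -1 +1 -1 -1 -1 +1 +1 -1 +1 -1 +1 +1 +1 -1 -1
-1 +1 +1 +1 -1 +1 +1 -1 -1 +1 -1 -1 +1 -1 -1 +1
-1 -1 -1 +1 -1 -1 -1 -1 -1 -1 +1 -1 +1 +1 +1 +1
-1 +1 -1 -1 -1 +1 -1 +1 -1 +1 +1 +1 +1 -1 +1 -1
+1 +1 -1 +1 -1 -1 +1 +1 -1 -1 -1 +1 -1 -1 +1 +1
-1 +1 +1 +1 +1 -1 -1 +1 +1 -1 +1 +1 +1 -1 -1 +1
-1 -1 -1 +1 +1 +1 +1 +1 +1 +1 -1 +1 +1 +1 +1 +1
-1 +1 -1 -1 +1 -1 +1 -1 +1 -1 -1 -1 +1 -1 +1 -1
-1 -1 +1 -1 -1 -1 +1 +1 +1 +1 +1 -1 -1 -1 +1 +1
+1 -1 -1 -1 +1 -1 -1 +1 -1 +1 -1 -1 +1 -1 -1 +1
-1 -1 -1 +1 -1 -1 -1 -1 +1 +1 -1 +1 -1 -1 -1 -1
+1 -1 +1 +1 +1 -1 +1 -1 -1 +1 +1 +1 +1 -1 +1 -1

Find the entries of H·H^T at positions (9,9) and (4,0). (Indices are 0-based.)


Row 0 of H: [-1, -1, 1, -1, 1, 1, -1, -1, -1, -1, -1, 1, -1, -1, 1, 1].
Row 4 of H: [-1, -1, 1, -1, -1, -1, 1, 1, -1, 1, -1, 1, 1, 1, -1, -1].
Row 9 of H: [-1, 1, 1, 1, 1, -1, -1, 1, 1, -1, 1, 1, 1, -1, -1, 1].
(H·H^T)[9][9] = Σ_j H[9][j]·H[9][j] = (-1)² + (1)² + (1)² + (1)² + (1)² + (-1)² + (-1)² + (1)² + (1)² + (-1)² + (1)² + (1)² + (1)² + (-1)² + (-1)² + (1)² = 1 + 1 + 1 + 1 + 1 + 1 + 1 + 1 + 1 + 1 + 1 + 1 + 1 + 1 + 1 + 1 = 16.
(H·H^T)[4][0] = Σ_j H[4][j]·H[0][j] = (-1)·(-1) + (-1)·(-1) + (1)·(1) + (-1)·(-1) + (-1)·(1) + (-1)·(1) + (1)·(-1) + (1)·(-1) + (-1)·(-1) + (1)·(-1) + (-1)·(-1) + (1)·(1) + (1)·(-1) + (1)·(-1) + (-1)·(1) + (-1)·(1) = 1 + 1 + 1 + 1 + -1 + -1 + -1 + -1 + 1 + -1 + 1 + 1 + -1 + -1 + -1 + -1 = -2.
Rows 4 and 0 are not orthogonal (dot product = -2 ≠ 0), so H is not a Hadamard matrix.

(9,9) entry = 16; (4,0) entry = -2.


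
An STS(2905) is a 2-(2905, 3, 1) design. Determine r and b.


An STS(v) is a 2-(v, 3, 1) BIBD: block size k = 3, λ = 1.
Replication: r(k − 1) = λ(v − 1) ⇒ r·2 = 2905 − 1 = 2904 ⇒ r = 1452.
Block count: bk = vr ⇒ b·3 = 2905·1452 = 4218060 ⇒ b = 1406020.

r = 1452, b = 1406020.


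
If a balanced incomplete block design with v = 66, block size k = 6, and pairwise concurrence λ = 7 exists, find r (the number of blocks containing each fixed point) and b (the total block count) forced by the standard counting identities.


Any 2-(v, k, λ) BIBD satisfies two necessary conditions:
  (i)  Each point sits in r blocks, and counting incidences through any fixed point gives r(k − 1) = λ(v − 1), so r = λ(v − 1)/(k − 1).
  (ii) Total incidences bk = vr, so b = vr/k.
Step 1: r = λ(v − 1)/(k − 1) = 7·(66 − 1)/(6 − 1) = 7·65/5 = 455/5 = 91.
Step 2: b = vr/k = 66·91/6 = 6006/6 = 1001.
Check integrality: r = 91 ∈ Z ✓, b = 1001 ∈ Z ✓.
(These identities are necessary conditions: they determine r and b for any design with these parameters, but do not by themselves prove that one exists.)

r = 91, b = 1001.


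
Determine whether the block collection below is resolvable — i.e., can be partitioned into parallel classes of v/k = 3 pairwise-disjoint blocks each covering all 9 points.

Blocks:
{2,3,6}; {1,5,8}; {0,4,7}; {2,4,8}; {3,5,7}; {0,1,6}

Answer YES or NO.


v = 9, block size k = 3, number of blocks = 6.
For resolvability, blocks must partition into parallel classes of size v/k = 3.
Total blocks must therefore be a multiple of 3: 6 = 3·2 + 0 ⇒ divisible ✓.
Greedy packing gives 2 candidate class(es). Each should be a full parallel class (size 3, covers all 9 points).
  Class 1 (3 blocks): {2,3,6}; {1,5,8}; {0,4,7}. Points covered: [0, 1, 2, 3, 4, 5, 6, 7, 8].
  Class 2 (3 blocks): {2,4,8}; {3,5,7}; {0,1,6}. Points covered: [0, 1, 2, 3, 4, 5, 6, 7, 8].
All classes full (size 3)? YES. All classes cover every point? YES.
Resolvable? YES.

YES


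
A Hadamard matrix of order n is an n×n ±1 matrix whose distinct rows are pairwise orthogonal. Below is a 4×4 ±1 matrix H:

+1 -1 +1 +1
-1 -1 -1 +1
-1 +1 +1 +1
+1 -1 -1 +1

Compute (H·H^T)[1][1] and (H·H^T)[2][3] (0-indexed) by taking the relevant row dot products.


Row 1 of H: [-1, -1, -1, 1].
Row 2 of H: [-1, 1, 1, 1].
Row 3 of H: [1, -1, -1, 1].
(H·H^T)[1][1] = Σ_j H[1][j]·H[1][j] = (-1)² + (-1)² + (-1)² + (1)² = 1 + 1 + 1 + 1 = 4.
(H·H^T)[2][3] = Σ_j H[2][j]·H[3][j] = (-1)·(1) + (1)·(-1) + (1)·(-1) + (1)·(1) = -1 + -1 + -1 + 1 = -2.
Rows 2 and 3 are not orthogonal (dot product = -2 ≠ 0), so H is not a Hadamard matrix.

(1,1) entry = 4; (2,3) entry = -2.


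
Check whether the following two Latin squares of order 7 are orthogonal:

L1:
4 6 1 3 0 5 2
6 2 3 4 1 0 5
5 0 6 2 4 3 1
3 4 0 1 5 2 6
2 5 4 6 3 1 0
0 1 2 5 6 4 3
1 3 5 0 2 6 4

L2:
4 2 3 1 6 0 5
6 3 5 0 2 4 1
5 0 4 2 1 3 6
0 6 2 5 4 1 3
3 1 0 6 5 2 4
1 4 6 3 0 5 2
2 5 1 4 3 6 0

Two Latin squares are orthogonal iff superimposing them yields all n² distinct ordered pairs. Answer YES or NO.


Form the n² = 49 superimposed pairs (L1[i][j], L2[i][j]), row by row (rows and columns indexed from 0):
row 0: (4,4) (6,2) (1,3) (3,1) (0,6) (5,0) (2,5)
row 1: (6,6) (2,3) (3,5) (4,0) (1,2) (0,4) (5,1)
row 2: (5,5) (0,0) (6,4) (2,2) (4,1) (3,3) (1,6)
row 3: (3,0) (4,6) (0,2) (1,5) (5,4) (2,1) (6,3)
row 4: (2,3) (5,1) (4,0) (6,6) (3,5) (1,2) (0,4)
row 5: (0,1) (1,4) (2,6) (5,3) (6,0) (4,5) (3,2)
row 6: (1,2) (3,5) (5,1) (0,4) (2,3) (6,6) (4,0)
Orthogonality requires all 49 pairs distinct.
But the pair (2,3) repeats: cell (1,1) has L1 = 2, L2 = 3, and cell (4,0) has L1 = 2, L2 = 3.
A repeated pair means some other pair never occurs (only 35 distinct pairs out of 49), so the squares are not orthogonal.
Conclusion: NO.

NO


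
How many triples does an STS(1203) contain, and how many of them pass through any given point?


An STS(v) is a 2-(v, 3, 1) BIBD: block size k = 3, λ = 1.
Replication: r(k − 1) = λ(v − 1) ⇒ r·2 = 1203 − 1 = 1202 ⇒ r = 601.
Block count: bk = vr ⇒ b·3 = 1203·601 = 723003 ⇒ b = 241001.
(Check via b = v(v − 1)/6 = 1203·1202/6 = 1446006/6 = 241001.)

r = 601, b = 241001.


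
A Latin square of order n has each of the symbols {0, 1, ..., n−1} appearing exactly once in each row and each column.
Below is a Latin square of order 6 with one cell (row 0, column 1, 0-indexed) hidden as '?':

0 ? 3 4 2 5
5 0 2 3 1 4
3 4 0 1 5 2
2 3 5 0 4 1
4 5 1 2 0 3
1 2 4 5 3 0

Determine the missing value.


Row 0 contains symbols [0, 2, 3, 4, 5] — missing [1].
Column 1 contains symbols [0, 2, 3, 4, 5] — missing [1].
The missing symbol must appear in both missing sets; intersection = [1].
Therefore the hidden value is 1.

Missing value = 1.


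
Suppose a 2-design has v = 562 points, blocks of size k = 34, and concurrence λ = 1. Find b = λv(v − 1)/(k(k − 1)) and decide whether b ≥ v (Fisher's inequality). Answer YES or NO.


b = λv(v − 1)/(k(k − 1)) = 1·562·561/(34·33) = 315282/1122 = 281.
Compare with v = 562: b < v, so Fisher's inequality fails.

NO


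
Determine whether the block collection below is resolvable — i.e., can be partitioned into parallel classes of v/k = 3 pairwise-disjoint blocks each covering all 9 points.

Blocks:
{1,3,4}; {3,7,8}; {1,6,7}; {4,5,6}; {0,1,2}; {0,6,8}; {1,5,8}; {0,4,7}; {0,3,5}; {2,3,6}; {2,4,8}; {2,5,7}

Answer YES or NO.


v = 9, block size k = 3, number of blocks = 12.
For resolvability, blocks must partition into parallel classes of size v/k = 3.
Total blocks must therefore be a multiple of 3: 12 = 3·4 + 0 ⇒ divisible ✓.
Greedy packing gives 4 candidate class(es). Each should be a full parallel class (size 3, covers all 9 points).
  Class 1 (3 blocks): {1,3,4}; {0,6,8}; {2,5,7}. Points covered: [0, 1, 2, 3, 4, 5, 6, 7, 8].
  Class 2 (3 blocks): {3,7,8}; {4,5,6}; {0,1,2}. Points covered: [0, 1, 2, 3, 4, 5, 6, 7, 8].
  Class 3 (3 blocks): {1,6,7}; {0,3,5}; {2,4,8}. Points covered: [0, 1, 2, 3, 4, 5, 6, 7, 8].
  Class 4 (3 blocks): {1,5,8}; {0,4,7}; {2,3,6}. Points covered: [0, 1, 2, 3, 4, 5, 6, 7, 8].
All classes full (size 3)? YES. All classes cover every point? YES.
Resolvable? YES.

YES


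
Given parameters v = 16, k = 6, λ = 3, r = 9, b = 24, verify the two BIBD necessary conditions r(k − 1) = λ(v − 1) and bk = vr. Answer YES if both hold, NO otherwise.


Condition (i): r(k − 1) = 9·5 = 45; λ(v − 1) = 3·15 = 45. Match? YES.
Condition (ii): bk = 24·6 = 144; vr = 16·9 = 144. Match? YES.
Both conditions hold? YES.

YES


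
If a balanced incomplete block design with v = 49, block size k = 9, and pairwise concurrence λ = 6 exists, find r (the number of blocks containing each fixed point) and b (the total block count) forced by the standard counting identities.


Any 2-(v, k, λ) BIBD satisfies two necessary conditions:
  (i)  Each point sits in r blocks, and counting incidences through any fixed point gives r(k − 1) = λ(v − 1), so r = λ(v − 1)/(k − 1).
  (ii) Total incidences bk = vr, so b = vr/k.
Step 1: r = λ(v − 1)/(k − 1) = 6·(49 − 1)/(9 − 1) = 6·48/8 = 288/8 = 36.
Step 2: b = vr/k = 49·36/9 = 1764/9 = 196.
Check integrality: r = 36 ∈ Z ✓, b = 196 ∈ Z ✓.
(These identities are necessary conditions: they determine r and b for any design with these parameters, but do not by themselves prove that one exists.)

r = 36, b = 196.


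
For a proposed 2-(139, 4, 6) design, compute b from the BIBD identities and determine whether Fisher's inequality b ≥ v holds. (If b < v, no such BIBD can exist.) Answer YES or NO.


b = λv(v − 1)/(k(k − 1)) = 6·139·138/(4·3) = 115092/12 = 9591.
Compare with v = 139: b ≥ v, so Fisher's inequality holds.

YES


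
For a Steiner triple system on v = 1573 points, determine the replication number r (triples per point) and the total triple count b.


An STS(v) is a 2-(v, 3, 1) BIBD: block size k = 3, λ = 1.
Replication: r(k − 1) = λ(v − 1) ⇒ r·2 = 1573 − 1 = 1572 ⇒ r = 786.
Block count: b = v(v − 1)/6 = 1573·1572/6 = 2472756/6 = 412126.

r = 786, b = 412126.


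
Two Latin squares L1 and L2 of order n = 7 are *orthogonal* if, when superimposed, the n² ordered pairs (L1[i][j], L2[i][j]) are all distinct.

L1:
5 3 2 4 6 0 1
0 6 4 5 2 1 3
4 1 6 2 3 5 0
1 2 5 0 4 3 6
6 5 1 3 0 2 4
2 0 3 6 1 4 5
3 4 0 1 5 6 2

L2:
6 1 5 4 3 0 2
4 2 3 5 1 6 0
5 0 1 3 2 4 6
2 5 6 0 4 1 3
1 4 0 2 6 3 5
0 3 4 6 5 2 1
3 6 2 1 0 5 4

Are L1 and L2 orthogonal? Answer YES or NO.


Form the n² = 49 superimposed pairs (L1[i][j], L2[i][j]), row by row (rows and columns indexed from 0):
row 0: (5,6) (3,1) (2,5) (4,4) (6,3) (0,0) (1,2)
row 1: (0,4) (6,2) (4,3) (5,5) (2,1) (1,6) (3,0)
row 2: (4,5) (1,0) (6,1) (2,3) (3,2) (5,4) (0,6)
row 3: (1,2) (2,5) (5,6) (0,0) (4,4) (3,1) (6,3)
row 4: (6,1) (5,4) (1,0) (3,2) (0,6) (2,3) (4,5)
row 5: (2,0) (0,3) (3,4) (6,6) (1,5) (4,2) (5,1)
row 6: (3,3) (4,6) (0,2) (1,1) (5,0) (6,5) (2,4)
Orthogonality requires all 49 pairs distinct.
But the pair (1,2) repeats: cell (0,6) has L1 = 1, L2 = 2, and cell (3,0) has L1 = 1, L2 = 2.
A repeated pair means some other pair never occurs (only 35 distinct pairs out of 49), so the squares are not orthogonal.
Conclusion: NO.

NO


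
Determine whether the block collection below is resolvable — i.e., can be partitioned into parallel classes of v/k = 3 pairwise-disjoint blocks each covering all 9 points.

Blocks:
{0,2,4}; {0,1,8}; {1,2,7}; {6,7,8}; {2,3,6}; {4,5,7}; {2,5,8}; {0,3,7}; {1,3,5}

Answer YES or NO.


v = 9, block size k = 3, number of blocks = 9.
For resolvability, blocks must partition into parallel classes of size v/k = 3.
Total blocks must therefore be a multiple of 3: 9 = 3·3 + 0 ⇒ divisible ✓.
Consider block {1,2,7}. It intersects every other block in the collection, so no parallel class of size 3 can contain it.
Since every block must belong to some parallel class in a resolution, the collection cannot be partitioned into parallel classes.
Resolvable? NO.

NO


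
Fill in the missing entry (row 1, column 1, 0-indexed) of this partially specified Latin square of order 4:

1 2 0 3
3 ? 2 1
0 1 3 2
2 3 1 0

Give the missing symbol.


Row 1 contains symbols [1, 2, 3] — missing [0].
Column 1 contains symbols [1, 2, 3] — missing [0].
The missing symbol must appear in both missing sets; intersection = [0].
Therefore the hidden value is 0.

Missing value = 0.


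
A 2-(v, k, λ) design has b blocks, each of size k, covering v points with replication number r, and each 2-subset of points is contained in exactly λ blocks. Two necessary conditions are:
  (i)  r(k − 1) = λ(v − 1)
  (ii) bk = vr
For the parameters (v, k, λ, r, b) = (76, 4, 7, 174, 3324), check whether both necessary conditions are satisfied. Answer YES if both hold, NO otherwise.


Condition (i): r(k − 1) = 174·3 = 522; λ(v − 1) = 7·75 = 525. Match? NO.
Condition (ii): bk = 3324·4 = 13296; vr = 76·174 = 13224. Match? NO.
Both conditions hold? NO.

NO


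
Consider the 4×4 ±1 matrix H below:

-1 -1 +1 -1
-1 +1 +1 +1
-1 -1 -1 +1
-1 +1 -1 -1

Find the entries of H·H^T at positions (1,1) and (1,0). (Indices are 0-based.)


Row 0 of H: [-1, -1, 1, -1].
Row 1 of H: [-1, 1, 1, 1].
(H·H^T)[1][1] = Σ_j H[1][j]·H[1][j] = (-1)² + (1)² + (1)² + (1)² = 1 + 1 + 1 + 1 = 4.
(H·H^T)[1][0] = Σ_j H[1][j]·H[0][j] = (-1)·(-1) + (1)·(-1) + (1)·(1) + (1)·(-1) = 1 + -1 + 1 + -1 = 0.
So rows 1 and 0 are orthogonal; the diagonal entry equals n = 4.

(1,1) entry = 4; (1,0) entry = 0.


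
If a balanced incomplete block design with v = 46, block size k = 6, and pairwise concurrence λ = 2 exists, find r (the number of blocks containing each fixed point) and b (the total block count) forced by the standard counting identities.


Any 2-(v, k, λ) BIBD satisfies two necessary conditions:
  (i)  Each point sits in r blocks, and counting incidences through any fixed point gives r(k − 1) = λ(v − 1), so r = λ(v − 1)/(k − 1).
  (ii) Total incidences bk = vr, so b = vr/k.
Step 1: r = λ(v − 1)/(k − 1) = 2·(46 − 1)/(6 − 1) = 2·45/5 = 90/5 = 18.
Step 2: b = vr/k = 46·18/6 = 828/6 = 138.
Check integrality: r = 18 ∈ Z ✓, b = 138 ∈ Z ✓.
(These identities are necessary conditions: they determine r and b for any design with these parameters, but do not by themselves prove that one exists.)

r = 18, b = 138.


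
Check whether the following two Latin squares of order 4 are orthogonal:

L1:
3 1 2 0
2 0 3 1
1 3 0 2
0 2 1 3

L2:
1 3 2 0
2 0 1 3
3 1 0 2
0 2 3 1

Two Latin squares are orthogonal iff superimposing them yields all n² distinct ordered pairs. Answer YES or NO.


Form the n² = 16 superimposed pairs (L1[i][j], L2[i][j]), row by row (rows and columns indexed from 0):
row 0: (3,1) (1,3) (2,2) (0,0)
row 1: (2,2) (0,0) (3,1) (1,3)
row 2: (1,3) (3,1) (0,0) (2,2)
row 3: (0,0) (2,2) (1,3) (3,1)
Orthogonality requires all 16 pairs distinct.
But the pair (2,2) repeats: cell (0,2) has L1 = 2, L2 = 2, and cell (1,0) has L1 = 2, L2 = 2.
A repeated pair means some other pair never occurs (only 4 distinct pairs out of 16), so the squares are not orthogonal.
Conclusion: NO.

NO


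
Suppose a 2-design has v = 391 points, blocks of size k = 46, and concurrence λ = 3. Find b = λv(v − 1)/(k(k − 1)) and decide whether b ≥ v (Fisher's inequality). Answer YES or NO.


b = λv(v − 1)/(k(k − 1)) = 3·391·390/(46·45) = 457470/2070 = 221.
Compare with v = 391: b < v, so Fisher's inequality fails.

NO


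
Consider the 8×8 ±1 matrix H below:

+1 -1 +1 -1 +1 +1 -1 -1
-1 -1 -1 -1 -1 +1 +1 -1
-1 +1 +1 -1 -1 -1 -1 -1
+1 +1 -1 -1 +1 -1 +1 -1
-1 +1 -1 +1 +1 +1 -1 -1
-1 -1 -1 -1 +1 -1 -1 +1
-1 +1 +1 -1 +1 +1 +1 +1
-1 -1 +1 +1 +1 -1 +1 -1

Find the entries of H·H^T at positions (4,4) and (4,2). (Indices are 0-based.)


Row 2 of H: [-1, 1, 1, -1, -1, -1, -1, -1].
Row 4 of H: [-1, 1, -1, 1, 1, 1, -1, -1].
(H·H^T)[4][4] = Σ_j H[4][j]·H[4][j] = (-1)² + (1)² + (-1)² + (1)² + (1)² + (1)² + (-1)² + (-1)² = 1 + 1 + 1 + 1 + 1 + 1 + 1 + 1 = 8.
(H·H^T)[4][2] = Σ_j H[4][j]·H[2][j] = (-1)·(-1) + (1)·(1) + (-1)·(1) + (1)·(-1) + (1)·(-1) + (1)·(-1) + (-1)·(-1) + (-1)·(-1) = 1 + 1 + -1 + -1 + -1 + -1 + 1 + 1 = 0.
So rows 4 and 2 are orthogonal; the diagonal entry equals n = 8.

(4,4) entry = 8; (4,2) entry = 0.


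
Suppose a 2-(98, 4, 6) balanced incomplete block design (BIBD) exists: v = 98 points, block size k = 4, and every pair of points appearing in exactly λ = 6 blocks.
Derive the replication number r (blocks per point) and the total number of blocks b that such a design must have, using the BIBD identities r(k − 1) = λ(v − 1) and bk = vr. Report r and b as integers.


Any 2-(v, k, λ) BIBD satisfies two necessary conditions:
  (i)  Each point sits in r blocks, and counting incidences through any fixed point gives r(k − 1) = λ(v − 1), so r = λ(v − 1)/(k − 1).
  (ii) Total incidences bk = vr, so b = vr/k.
Step 1: r = λ(v − 1)/(k − 1) = 6·(98 − 1)/(4 − 1) = 6·97/3 = 582/3 = 194.
Step 2: b = vr/k = 98·194/4 = 19012/4 = 4753.
Check integrality: r = 194 ∈ Z ✓, b = 4753 ∈ Z ✓.
(These identities are necessary conditions: they determine r and b for any design with these parameters, but do not by themselves prove that one exists.)

r = 194, b = 4753.


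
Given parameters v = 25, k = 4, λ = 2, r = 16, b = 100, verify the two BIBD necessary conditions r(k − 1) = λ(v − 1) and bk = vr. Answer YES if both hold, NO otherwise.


Condition (i): r(k − 1) = 16·3 = 48; λ(v − 1) = 2·24 = 48. Match? YES.
Condition (ii): bk = 100·4 = 400; vr = 25·16 = 400. Match? YES.
Both conditions hold? YES.

YES


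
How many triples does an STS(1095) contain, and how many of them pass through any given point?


An STS(v) is a 2-(v, 3, 1) BIBD: block size k = 3, λ = 1.
Replication: r(k − 1) = λ(v − 1) ⇒ r·2 = 1095 − 1 = 1094 ⇒ r = 547.
Block count: bk = vr ⇒ b·3 = 1095·547 = 598965 ⇒ b = 199655.

r = 547, b = 199655.


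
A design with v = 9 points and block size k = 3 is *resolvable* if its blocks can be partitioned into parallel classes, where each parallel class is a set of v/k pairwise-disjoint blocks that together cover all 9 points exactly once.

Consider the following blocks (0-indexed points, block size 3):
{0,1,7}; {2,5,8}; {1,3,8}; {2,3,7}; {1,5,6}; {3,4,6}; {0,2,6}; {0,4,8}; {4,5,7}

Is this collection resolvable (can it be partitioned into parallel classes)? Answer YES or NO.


v = 9, block size k = 3, number of blocks = 9.
For resolvability, blocks must partition into parallel classes of size v/k = 3.
Total blocks must therefore be a multiple of 3: 9 = 3·3 + 0 ⇒ divisible ✓.
Greedy packing gives 3 candidate class(es). Each should be a full parallel class (size 3, covers all 9 points).
  Class 1 (3 blocks): {0,1,7}; {2,5,8}; {3,4,6}. Points covered: [0, 1, 2, 3, 4, 5, 6, 7, 8].
  Class 2 (3 blocks): {1,3,8}; {0,2,6}; {4,5,7}. Points covered: [0, 1, 2, 3, 4, 5, 6, 7, 8].
  Class 3 (3 blocks): {2,3,7}; {1,5,6}; {0,4,8}. Points covered: [0, 1, 2, 3, 4, 5, 6, 7, 8].
All classes full (size 3)? YES. All classes cover every point? YES.
Resolvable? YES.

YES


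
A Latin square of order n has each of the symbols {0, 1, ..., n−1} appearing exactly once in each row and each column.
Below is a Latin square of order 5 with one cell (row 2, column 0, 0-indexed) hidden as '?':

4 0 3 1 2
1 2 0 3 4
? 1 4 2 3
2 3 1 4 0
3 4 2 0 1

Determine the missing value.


Row 2 contains symbols [1, 2, 3, 4] — missing [0].
Column 0 contains symbols [1, 2, 3, 4] — missing [0].
The missing symbol must appear in both missing sets; intersection = [0].
Therefore the hidden value is 0.

Missing value = 0.


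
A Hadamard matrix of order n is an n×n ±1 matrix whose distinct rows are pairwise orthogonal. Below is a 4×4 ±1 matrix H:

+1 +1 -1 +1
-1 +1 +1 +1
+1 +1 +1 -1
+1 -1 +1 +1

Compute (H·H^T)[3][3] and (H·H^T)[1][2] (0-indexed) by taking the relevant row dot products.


Row 1 of H: [-1, 1, 1, 1].
Row 2 of H: [1, 1, 1, -1].
Row 3 of H: [1, -1, 1, 1].
(H·H^T)[3][3] = Σ_j H[3][j]·H[3][j] = (1)² + (-1)² + (1)² + (1)² = 1 + 1 + 1 + 1 = 4.
(H·H^T)[1][2] = Σ_j H[1][j]·H[2][j] = (-1)·(1) + (1)·(1) + (1)·(1) + (1)·(-1) = -1 + 1 + 1 + -1 = 0.
So rows 1 and 2 are orthogonal; the diagonal entry equals n = 4.

(3,3) entry = 4; (1,2) entry = 0.


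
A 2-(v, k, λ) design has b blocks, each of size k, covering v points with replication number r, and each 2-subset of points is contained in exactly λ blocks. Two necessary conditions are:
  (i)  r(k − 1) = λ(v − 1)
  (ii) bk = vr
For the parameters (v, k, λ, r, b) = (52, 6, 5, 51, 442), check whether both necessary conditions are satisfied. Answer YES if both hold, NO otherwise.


Condition (i): r(k − 1) = 51·5 = 255; λ(v − 1) = 5·51 = 255. Match? YES.
Condition (ii): bk = 442·6 = 2652; vr = 52·51 = 2652. Match? YES.
Both conditions hold? YES.

YES


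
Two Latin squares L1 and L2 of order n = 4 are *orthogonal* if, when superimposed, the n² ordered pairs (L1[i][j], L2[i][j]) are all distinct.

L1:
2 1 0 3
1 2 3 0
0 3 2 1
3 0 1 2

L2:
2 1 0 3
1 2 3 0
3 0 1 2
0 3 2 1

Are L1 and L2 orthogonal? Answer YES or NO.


Form the n² = 16 superimposed pairs (L1[i][j], L2[i][j]), row by row (rows and columns indexed from 0):
row 0: (2,2) (1,1) (0,0) (3,3)
row 1: (1,1) (2,2) (3,3) (0,0)
row 2: (0,3) (3,0) (2,1) (1,2)
row 3: (3,0) (0,3) (1,2) (2,1)
Orthogonality requires all 16 pairs distinct.
But the pair (1,1) repeats: cell (0,1) has L1 = 1, L2 = 1, and cell (1,0) has L1 = 1, L2 = 1.
A repeated pair means some other pair never occurs (only 8 distinct pairs out of 16), so the squares are not orthogonal.
Conclusion: NO.

NO


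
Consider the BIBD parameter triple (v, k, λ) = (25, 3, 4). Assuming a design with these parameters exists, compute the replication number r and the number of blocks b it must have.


Any 2-(v, k, λ) BIBD satisfies two necessary conditions:
  (i)  Each point sits in r blocks, and counting incidences through any fixed point gives r(k − 1) = λ(v − 1), so r = λ(v − 1)/(k − 1).
  (ii) Total incidences bk = vr, so b = vr/k.
Step 1: r = λ(v − 1)/(k − 1) = 4·(25 − 1)/(3 − 1) = 4·24/2 = 96/2 = 48.
Step 2: b = vr/k = 25·48/3 = 1200/3 = 400.
Check integrality: r = 48 ∈ Z ✓, b = 400 ∈ Z ✓.
(These identities are necessary conditions: they determine r and b for any design with these parameters, but do not by themselves prove that one exists.)

r = 48, b = 400.


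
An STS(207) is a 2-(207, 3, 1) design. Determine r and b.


An STS(v) is a 2-(v, 3, 1) BIBD: block size k = 3, λ = 1.
Replication: r(k − 1) = λ(v − 1) ⇒ r·2 = 207 − 1 = 206 ⇒ r = 103.
Block count: bk = vr ⇒ b·3 = 207·103 = 21321 ⇒ b = 7107.
(Check via b = v(v − 1)/6 = 207·206/6 = 42642/6 = 7107.)

r = 103, b = 7107.


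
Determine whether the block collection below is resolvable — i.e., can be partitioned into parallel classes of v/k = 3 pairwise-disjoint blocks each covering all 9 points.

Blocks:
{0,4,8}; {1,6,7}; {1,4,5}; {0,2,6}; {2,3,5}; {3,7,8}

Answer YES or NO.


v = 9, block size k = 3, number of blocks = 6.
For resolvability, blocks must partition into parallel classes of size v/k = 3.
Total blocks must therefore be a multiple of 3: 6 = 3·2 + 0 ⇒ divisible ✓.
Greedy packing gives 2 candidate class(es). Each should be a full parallel class (size 3, covers all 9 points).
  Class 1 (3 blocks): {0,4,8}; {1,6,7}; {2,3,5}. Points covered: [0, 1, 2, 3, 4, 5, 6, 7, 8].
  Class 2 (3 blocks): {1,4,5}; {0,2,6}; {3,7,8}. Points covered: [0, 1, 2, 3, 4, 5, 6, 7, 8].
All classes full (size 3)? YES. All classes cover every point? YES.
Resolvable? YES.

YES


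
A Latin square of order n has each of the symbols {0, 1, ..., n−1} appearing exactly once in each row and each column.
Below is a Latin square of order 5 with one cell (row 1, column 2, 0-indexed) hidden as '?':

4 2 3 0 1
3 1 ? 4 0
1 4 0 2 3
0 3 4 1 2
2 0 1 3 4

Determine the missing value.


Row 1 contains symbols [0, 1, 3, 4] — missing [2].
Column 2 contains symbols [0, 1, 3, 4] — missing [2].
The missing symbol must appear in both missing sets; intersection = [2].
Therefore the hidden value is 2.

Missing value = 2.


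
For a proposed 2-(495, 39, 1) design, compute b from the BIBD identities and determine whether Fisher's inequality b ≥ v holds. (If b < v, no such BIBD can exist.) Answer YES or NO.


b = λv(v − 1)/(k(k − 1)) = 1·495·494/(39·38) = 244530/1482 = 165.
Compare with v = 495: b < v, so Fisher's inequality fails.

NO


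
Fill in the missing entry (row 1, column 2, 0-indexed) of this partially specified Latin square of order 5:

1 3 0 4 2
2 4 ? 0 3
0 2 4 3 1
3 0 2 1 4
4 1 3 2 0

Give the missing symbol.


Row 1 contains symbols [0, 2, 3, 4] — missing [1].
Column 2 contains symbols [0, 2, 3, 4] — missing [1].
The missing symbol must appear in both missing sets; intersection = [1].
Therefore the hidden value is 1.

Missing value = 1.


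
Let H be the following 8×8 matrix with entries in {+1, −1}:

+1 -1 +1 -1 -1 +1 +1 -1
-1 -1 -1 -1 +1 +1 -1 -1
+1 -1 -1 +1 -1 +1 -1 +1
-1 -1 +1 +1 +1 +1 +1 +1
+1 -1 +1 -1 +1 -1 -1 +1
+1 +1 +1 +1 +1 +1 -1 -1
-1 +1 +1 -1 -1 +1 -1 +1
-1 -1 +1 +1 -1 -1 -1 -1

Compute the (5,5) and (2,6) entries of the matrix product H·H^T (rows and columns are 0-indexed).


Row 2 of H: [1, -1, -1, 1, -1, 1, -1, 1].
Row 5 of H: [1, 1, 1, 1, 1, 1, -1, -1].
Row 6 of H: [-1, 1, 1, -1, -1, 1, -1, 1].
(H·H^T)[5][5] = Σ_j H[5][j]·H[5][j] = (1)² + (1)² + (1)² + (1)² + (1)² + (1)² + (-1)² + (-1)² = 1 + 1 + 1 + 1 + 1 + 1 + 1 + 1 = 8.
(H·H^T)[2][6] = Σ_j H[2][j]·H[6][j] = (1)·(-1) + (-1)·(1) + (-1)·(1) + (1)·(-1) + (-1)·(-1) + (1)·(1) + (-1)·(-1) + (1)·(1) = -1 + -1 + -1 + -1 + 1 + 1 + 1 + 1 = 0.
So rows 2 and 6 are orthogonal; the diagonal entry equals n = 8.

(5,5) entry = 8; (2,6) entry = 0.


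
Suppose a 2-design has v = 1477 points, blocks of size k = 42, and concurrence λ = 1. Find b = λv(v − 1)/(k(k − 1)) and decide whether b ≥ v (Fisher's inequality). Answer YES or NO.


b = λv(v − 1)/(k(k − 1)) = 1·1477·1476/(42·41) = 2180052/1722 = 1266.
Compare with v = 1477: b < v, so Fisher's inequality fails.

NO


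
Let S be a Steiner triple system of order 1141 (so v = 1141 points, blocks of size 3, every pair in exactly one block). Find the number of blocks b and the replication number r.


An STS(v) is a 2-(v, 3, 1) BIBD: block size k = 3, λ = 1.
Replication: r(k − 1) = λ(v − 1) ⇒ r·2 = 1141 − 1 = 1140 ⇒ r = 570.
Block count: bk = vr ⇒ b·3 = 1141·570 = 650370 ⇒ b = 216790.

r = 570, b = 216790.


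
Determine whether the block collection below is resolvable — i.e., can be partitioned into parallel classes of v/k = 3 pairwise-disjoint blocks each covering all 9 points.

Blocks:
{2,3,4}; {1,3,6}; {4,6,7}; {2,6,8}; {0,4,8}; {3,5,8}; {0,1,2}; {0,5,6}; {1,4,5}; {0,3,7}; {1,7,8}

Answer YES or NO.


v = 9, block size k = 3, number of blocks = 11.
For resolvability, blocks must partition into parallel classes of size v/k = 3.
Total blocks must therefore be a multiple of 3: 11 = 3·3 + 2 ⇒ not divisible ✗.
Resolvable? NO.

NO
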